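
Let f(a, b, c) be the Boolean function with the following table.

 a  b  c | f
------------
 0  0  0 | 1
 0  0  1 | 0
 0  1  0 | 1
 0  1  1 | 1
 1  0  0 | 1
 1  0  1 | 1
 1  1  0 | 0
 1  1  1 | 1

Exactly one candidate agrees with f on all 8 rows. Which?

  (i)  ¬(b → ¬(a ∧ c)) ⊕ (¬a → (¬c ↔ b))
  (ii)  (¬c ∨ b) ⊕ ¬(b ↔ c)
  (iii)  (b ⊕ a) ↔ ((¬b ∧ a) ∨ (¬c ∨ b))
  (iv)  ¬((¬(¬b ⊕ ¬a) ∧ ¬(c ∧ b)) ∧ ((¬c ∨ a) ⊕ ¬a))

(i): at (0,0,0) it gives 0, but f = 1 — eliminated.
(ii): at (0,0,1) it gives 1, but f = 0 — eliminated.
(iii): at (0,0,0) it gives 0, but f = 1 — eliminated.
Only (iv) survives; checking it on all 8 rows confirms it matches f.

iv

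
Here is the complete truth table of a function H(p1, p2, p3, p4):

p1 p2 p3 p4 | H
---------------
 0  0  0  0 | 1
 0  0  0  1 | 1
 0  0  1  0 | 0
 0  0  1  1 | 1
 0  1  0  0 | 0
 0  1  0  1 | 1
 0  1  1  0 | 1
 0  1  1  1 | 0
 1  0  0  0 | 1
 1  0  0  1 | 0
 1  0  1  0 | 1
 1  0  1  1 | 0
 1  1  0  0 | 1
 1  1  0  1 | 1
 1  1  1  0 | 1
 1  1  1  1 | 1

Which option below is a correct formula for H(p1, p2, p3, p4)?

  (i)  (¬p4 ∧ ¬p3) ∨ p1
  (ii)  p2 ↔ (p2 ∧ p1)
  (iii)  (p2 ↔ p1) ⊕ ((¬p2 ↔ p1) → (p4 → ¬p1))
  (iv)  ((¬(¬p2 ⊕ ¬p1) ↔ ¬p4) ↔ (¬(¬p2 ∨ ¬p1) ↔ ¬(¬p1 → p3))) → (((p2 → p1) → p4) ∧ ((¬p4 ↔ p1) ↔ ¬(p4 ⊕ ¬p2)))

(i) fails at (0,0,0,1): the formula yields 0, H is 1.
(ii) fails at (0,0,1,0): the formula yields 1, H is 0.
(iii) fails at (0,0,0,0): the formula yields 0, H is 1.
(iv) is the remaining candidate, and it agrees with H on all 16 inputs.

iv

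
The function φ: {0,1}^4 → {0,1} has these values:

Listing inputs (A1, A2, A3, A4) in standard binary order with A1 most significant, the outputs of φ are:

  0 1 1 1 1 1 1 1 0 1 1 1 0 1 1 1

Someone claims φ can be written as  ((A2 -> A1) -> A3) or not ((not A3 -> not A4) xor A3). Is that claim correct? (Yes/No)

Test each input against both φ and the formula:
  A1=0, A2=0, A3=0, A4=0: formula gives 0, φ = 0 ✓
  A1=0, A2=0, A3=0, A4=1: formula gives 1, φ = 1 ✓
  A1=0, A2=0, A3=1, A4=0: formula gives 1, φ = 1 ✓
  A1=0, A2=0, A3=1, A4=1: formula gives 1, φ = 1 ✓
  … (the remaining 12 rows also agree.)
Every row agrees, so the formula is equivalent.

Yes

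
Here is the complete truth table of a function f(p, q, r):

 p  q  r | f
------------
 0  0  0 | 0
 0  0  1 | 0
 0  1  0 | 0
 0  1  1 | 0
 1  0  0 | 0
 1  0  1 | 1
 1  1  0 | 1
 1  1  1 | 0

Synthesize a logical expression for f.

f(p, q, r) = ((p AND NOT q) AND r) OR ((p AND q) AND NOT r)

The 1-rows are (1,0,1), (1,1,0). Each contributes one minterm — p·¬q·r; p·q·¬r — and their disjunction is a sum-of-products form of f.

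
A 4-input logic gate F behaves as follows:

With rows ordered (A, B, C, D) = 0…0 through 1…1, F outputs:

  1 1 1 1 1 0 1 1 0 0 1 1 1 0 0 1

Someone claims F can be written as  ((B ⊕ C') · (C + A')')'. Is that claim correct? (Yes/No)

No

Test each input against both F and the formula:
  A=0, B=0, C=0, D=0: formula gives 1, F = 1 ✓
  A=0, B=0, C=0, D=1: formula gives 1, F = 1 ✓
  A=0, B=0, C=1, D=0: formula gives 1, F = 1 ✓
  A=0, B=0, C=1, D=1: formula gives 1, F = 1 ✓
  …
  A=0, B=1, C=0, D=1: formula gives 1, but F = 0 ✗
A single disagreement suffices: at (0,1,0,1) they differ, so the formula does not compute F.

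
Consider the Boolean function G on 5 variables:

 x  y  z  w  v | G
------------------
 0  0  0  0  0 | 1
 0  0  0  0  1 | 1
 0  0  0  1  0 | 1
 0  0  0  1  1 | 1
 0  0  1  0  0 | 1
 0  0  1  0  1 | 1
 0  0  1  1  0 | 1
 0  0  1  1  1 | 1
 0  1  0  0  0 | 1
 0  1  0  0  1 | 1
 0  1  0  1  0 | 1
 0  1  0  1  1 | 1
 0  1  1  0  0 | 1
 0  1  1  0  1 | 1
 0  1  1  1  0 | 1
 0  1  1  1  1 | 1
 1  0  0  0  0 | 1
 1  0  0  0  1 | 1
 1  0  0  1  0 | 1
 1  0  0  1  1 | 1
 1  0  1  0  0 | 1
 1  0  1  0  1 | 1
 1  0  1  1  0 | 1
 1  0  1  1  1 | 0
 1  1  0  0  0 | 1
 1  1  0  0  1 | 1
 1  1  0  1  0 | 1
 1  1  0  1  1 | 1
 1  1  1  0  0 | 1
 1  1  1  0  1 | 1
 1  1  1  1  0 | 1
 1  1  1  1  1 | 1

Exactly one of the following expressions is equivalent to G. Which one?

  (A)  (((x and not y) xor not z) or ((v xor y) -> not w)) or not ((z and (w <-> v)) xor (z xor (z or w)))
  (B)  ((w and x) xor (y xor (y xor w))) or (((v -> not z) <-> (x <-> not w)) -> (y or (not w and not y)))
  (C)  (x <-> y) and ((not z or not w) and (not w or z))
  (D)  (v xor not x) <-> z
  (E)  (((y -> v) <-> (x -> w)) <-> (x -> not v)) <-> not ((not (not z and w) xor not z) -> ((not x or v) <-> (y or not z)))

B

(A) fails at (0,0,1,1,1): the formula yields 0, G is 1.
(C) fails at (0,0,0,1,0): the formula yields 0, G is 1.
(D) fails at (0,0,0,0,0): the formula yields 0, G is 1.
(E) fails at (0,0,0,0,0): the formula yields 0, G is 1.
(B) is the remaining candidate, and it agrees with G on all 32 inputs.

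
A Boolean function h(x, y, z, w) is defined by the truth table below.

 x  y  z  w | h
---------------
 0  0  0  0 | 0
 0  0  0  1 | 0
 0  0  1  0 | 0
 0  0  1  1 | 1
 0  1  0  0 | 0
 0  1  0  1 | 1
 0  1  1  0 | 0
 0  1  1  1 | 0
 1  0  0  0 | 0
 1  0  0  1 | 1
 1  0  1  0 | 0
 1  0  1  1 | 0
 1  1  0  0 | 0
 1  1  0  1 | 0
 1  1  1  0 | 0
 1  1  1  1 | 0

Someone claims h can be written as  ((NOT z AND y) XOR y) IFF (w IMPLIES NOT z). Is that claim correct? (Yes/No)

No

Evaluate ((NOT z AND y) XOR y) IFF (w IMPLIES NOT z) on each row and compare to h:
  x=0, y=0, z=0, w=0: formula gives 0, h = 0 ✓
  x=0, y=0, z=0, w=1: formula gives 0, h = 0 ✓
  x=0, y=0, z=1, w=0: formula gives 0, h = 0 ✓
  x=0, y=0, z=1, w=1: formula gives 1, h = 1 ✓
  …
  x=0, y=1, z=0, w=1: formula gives 0, but h = 1 ✗
Row (0,1,0,1) is a counterexample, so the formula is not equivalent to h.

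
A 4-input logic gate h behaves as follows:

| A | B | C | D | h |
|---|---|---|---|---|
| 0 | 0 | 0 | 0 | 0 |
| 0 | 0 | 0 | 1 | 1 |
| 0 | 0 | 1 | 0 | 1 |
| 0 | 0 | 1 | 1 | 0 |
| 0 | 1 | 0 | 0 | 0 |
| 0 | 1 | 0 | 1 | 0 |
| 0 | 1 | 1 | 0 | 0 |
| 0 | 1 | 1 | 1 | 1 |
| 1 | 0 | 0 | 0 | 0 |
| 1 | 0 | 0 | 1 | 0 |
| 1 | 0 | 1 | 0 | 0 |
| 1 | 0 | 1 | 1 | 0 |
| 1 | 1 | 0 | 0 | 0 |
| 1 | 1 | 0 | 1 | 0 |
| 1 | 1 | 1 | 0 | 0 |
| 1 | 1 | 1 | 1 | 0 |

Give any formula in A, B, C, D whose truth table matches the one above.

h=1 on 3 inputs: (0,0,0,1), (0,0,1,0), (0,1,1,1). Reading each as a conjunction of literals (¬A·¬B·¬C·D, ¬A·¬B·C·¬D, ¬A·B·C·D) and taking the OR gives the canonical DNF.

h(A, B, C, D) = ((((not A and not B) and not C) and D) or (((not A and not B) and C) and not D)) or (((not A and B) and C) and D)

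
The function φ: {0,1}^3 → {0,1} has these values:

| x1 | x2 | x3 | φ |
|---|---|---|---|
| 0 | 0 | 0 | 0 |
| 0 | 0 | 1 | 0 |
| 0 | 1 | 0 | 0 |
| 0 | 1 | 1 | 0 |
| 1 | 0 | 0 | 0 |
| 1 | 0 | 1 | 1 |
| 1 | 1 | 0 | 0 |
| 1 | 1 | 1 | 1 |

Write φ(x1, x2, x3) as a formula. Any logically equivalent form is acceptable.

The 1-rows are (1,0,1), (1,1,1). Each contributes one minterm — x1·¬x2·x3; x1·x2·x3 — and their disjunction is a sum-of-products form of φ.

φ(x1, x2, x3) = ((x1 AND NOT x2) AND x3) OR ((x1 AND x2) AND x3)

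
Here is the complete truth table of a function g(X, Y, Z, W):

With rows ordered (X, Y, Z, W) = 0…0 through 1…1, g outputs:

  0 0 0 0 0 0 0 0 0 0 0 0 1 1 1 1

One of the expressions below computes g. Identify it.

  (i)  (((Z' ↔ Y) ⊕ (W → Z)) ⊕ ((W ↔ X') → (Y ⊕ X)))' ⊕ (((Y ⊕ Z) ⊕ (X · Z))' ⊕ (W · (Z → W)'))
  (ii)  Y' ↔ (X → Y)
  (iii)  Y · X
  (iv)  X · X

(i) fails at (0,0,1,1): the formula yields 1, g is 0.
(ii) fails at (0,0,0,0): the formula yields 1, g is 0.
(iv) fails at (1,0,0,0): the formula yields 1, g is 0.
(iii) is the remaining candidate, and it agrees with g on all 16 inputs.

iii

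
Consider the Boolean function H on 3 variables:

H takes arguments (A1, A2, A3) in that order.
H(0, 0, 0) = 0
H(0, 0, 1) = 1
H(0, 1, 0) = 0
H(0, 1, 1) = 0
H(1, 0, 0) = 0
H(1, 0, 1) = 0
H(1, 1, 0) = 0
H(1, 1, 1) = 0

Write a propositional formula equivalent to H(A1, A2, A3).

H(A1, A2, A3) = (A1' · A2') · A3

Only row (0,0,1) gives 1. That row's minterm ¬A1·¬A2·A3 is H directly.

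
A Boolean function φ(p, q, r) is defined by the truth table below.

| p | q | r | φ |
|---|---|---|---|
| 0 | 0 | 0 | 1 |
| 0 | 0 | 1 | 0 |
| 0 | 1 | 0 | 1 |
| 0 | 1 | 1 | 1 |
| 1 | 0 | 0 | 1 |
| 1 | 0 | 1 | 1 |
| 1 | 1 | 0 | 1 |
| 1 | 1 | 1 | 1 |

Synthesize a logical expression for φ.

Only row (0,0,1) gives 0. So φ is 1 everywhere except there — the complement of the minterm ¬p·¬q·r.

φ(p, q, r) = ~((~p & ~q) & r)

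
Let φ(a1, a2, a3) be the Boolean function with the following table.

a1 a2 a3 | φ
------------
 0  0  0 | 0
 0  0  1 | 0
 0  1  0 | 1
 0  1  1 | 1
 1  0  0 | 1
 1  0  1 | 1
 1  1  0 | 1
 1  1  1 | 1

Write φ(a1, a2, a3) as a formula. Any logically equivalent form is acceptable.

The 0-rows are (0,0,0), (0,0,1). Take each as a conjunction (¬a1·¬a2·¬a3, ¬a1·¬a2·a3), form their disjunction, and complement — that gives a formula that is 1 everywhere φ is.

φ(a1, a2, a3) = not (((not a1 and not a2) and not a3) or ((not a1 and not a2) and a3))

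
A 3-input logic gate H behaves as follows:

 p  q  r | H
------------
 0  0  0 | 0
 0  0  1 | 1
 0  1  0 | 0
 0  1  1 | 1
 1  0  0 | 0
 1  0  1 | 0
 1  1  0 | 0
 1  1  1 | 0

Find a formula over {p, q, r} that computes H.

H(p, q, r) = ((not p and not q) and r) or ((not p and q) and r)

H=1 on 2 inputs: (0,0,1), (0,1,1). Reading each as a conjunction of literals (¬p·¬q·r, ¬p·q·r) and taking the OR gives the canonical DNF.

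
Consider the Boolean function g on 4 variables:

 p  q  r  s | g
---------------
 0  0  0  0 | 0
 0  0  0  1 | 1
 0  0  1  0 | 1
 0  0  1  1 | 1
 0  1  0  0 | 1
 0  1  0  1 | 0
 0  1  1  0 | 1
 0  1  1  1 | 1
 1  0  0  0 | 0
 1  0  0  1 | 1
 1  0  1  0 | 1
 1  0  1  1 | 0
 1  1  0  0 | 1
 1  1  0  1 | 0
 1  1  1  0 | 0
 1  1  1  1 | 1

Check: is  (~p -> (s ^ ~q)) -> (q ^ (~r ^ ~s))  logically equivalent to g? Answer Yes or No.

Yes

Evaluate (~p -> (s ^ ~q)) -> (q ^ (~r ^ ~s)) on each row and compare to g:
  p=0, q=0, r=0, s=0: formula gives 0, g = 0 ✓
  p=0, q=0, r=0, s=1: formula gives 1, g = 1 ✓
  p=0, q=0, r=1, s=0: formula gives 1, g = 1 ✓
  p=0, q=0, r=1, s=1: formula gives 1, g = 1 ✓
  …and likewise for the remaining 12 rows.
All 16 rows match — the expression computes g exactly.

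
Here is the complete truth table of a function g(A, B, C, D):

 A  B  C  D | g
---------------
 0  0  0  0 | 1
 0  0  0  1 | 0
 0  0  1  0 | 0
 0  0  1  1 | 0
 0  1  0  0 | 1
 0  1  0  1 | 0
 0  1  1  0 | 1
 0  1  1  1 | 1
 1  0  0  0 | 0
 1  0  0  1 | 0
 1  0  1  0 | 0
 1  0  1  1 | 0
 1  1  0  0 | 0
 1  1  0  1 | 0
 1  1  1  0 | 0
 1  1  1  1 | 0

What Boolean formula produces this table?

g=1 on 4 inputs: (0,0,0,0), (0,1,0,0), (0,1,1,0), (0,1,1,1). Reading each as a conjunction of literals (¬A·¬B·¬C·¬D, ¬A·B·¬C·¬D, ¬A·B·C·¬D, ¬A·B·C·D) and taking the OR gives the canonical DNF.

g(A, B, C, D) = (((((~A & ~B) & ~C) & ~D) | (((~A & B) & ~C) & ~D)) | (((~A & B) & C) & ~D)) | (((~A & B) & C) & D)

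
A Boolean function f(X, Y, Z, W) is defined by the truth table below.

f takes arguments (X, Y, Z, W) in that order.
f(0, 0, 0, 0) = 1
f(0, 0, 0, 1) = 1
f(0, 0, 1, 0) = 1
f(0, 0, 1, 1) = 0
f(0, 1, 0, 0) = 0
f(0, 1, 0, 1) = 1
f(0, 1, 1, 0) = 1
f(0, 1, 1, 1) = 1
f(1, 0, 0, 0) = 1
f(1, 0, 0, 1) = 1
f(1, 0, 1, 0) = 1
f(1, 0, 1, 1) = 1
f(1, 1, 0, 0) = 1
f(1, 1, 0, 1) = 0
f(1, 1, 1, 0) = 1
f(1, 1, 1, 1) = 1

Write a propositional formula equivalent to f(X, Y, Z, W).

f(X, Y, Z, W) = (((((X' · Y') · Z) · W) + (((X' · Y) · Z') · W')) + (((X · Y) · Z') · W))'

f is 0 on only 3 rows — (0,0,1,1), (0,1,0,0), (1,1,0,1). Writing each as a minterm (¬X·¬Y·Z·W, ¬X·Y·¬Z·¬W, X·Y·¬Z·W) and OR-ing them characterizes exactly where f=0, so f is the negation of that disjunction.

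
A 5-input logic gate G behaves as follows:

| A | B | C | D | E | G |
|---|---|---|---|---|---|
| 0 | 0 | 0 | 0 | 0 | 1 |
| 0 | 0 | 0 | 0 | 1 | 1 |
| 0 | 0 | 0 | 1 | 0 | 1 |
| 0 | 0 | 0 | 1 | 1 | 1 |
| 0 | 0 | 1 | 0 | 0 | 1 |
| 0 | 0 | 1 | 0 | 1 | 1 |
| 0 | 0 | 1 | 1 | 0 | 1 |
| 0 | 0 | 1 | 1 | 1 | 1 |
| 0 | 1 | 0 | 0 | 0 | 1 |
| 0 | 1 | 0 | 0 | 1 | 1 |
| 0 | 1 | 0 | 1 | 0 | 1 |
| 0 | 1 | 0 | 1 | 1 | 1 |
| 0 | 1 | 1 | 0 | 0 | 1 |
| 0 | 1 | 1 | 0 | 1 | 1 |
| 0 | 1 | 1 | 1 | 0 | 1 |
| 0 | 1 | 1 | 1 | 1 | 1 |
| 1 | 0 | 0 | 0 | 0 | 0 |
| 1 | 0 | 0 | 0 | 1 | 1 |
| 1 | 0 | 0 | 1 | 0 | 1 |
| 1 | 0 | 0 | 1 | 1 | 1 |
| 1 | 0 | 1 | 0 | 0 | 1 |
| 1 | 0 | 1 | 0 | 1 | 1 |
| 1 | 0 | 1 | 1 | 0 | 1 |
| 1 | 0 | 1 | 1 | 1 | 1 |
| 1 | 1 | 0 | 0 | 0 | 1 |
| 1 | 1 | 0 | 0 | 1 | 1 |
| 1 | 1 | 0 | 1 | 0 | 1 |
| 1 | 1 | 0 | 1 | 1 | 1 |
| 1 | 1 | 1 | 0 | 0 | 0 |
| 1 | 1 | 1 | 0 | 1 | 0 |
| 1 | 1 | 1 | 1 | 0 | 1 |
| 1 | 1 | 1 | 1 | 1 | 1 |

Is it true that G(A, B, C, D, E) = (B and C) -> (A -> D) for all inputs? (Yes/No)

No

Test each input against both G and the formula:
  A=0, B=0, C=0, D=0, E=0: formula gives 1, G = 1 ✓
  A=0, B=0, C=0, D=0, E=1: formula gives 1, G = 1 ✓
  A=0, B=0, C=0, D=1, E=0: formula gives 1, G = 1 ✓
  A=0, B=0, C=0, D=1, E=1: formula gives 1, G = 1 ✓
  …
  A=1, B=0, C=0, D=0, E=0: formula gives 1, but G = 0 ✗
A single disagreement suffices: at (1,0,0,0,0) they differ, so the formula does not compute G.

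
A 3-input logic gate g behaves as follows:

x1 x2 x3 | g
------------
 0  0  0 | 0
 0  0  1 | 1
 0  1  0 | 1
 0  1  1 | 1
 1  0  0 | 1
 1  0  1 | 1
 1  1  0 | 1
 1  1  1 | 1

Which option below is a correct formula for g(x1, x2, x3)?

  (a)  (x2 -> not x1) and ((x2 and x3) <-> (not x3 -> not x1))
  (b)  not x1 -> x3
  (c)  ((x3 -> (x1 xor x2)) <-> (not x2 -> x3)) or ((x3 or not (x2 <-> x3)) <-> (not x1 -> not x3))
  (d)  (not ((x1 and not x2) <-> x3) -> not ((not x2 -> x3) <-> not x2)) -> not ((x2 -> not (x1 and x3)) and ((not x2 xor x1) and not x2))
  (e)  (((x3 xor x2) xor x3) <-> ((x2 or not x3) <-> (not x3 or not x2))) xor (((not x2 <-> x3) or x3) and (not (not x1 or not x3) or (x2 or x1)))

d

(a) disagrees with g on (0,0,1) (formula → 0, table → 1); rule it out.
(b) disagrees with g on (0,1,0) (formula → 0, table → 1); rule it out.
(c) disagrees with g on (0,0,1) (formula → 0, table → 1); rule it out.
(e) disagrees with g on (0,1,0) (formula → 0, table → 1); rule it out.
(d) is the remaining candidate, and it agrees with g on all 8 inputs.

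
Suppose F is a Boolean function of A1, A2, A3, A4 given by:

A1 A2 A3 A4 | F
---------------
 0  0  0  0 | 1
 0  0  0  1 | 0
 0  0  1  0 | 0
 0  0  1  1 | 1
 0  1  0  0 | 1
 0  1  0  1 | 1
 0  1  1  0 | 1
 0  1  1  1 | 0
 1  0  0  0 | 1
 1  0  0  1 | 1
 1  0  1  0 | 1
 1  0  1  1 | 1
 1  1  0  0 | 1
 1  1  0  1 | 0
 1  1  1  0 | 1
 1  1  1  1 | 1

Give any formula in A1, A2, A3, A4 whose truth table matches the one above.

F(A1, A2, A3, A4) = not ((((((not A1 and not A2) and not A3) and A4) or (((not A1 and not A2) and A3) and not A4)) or (((not A1 and A2) and A3) and A4)) or (((A1 and A2) and not A3) and A4))

The 0-rows are (0,0,0,1), (0,0,1,0), (0,1,1,1), (1,1,0,1). Take each as a conjunction (¬A1·¬A2·¬A3·A4, ¬A1·¬A2·A3·¬A4, ¬A1·A2·A3·A4, A1·A2·¬A3·A4), form their disjunction, and complement — that gives a formula that is 1 everywhere F is.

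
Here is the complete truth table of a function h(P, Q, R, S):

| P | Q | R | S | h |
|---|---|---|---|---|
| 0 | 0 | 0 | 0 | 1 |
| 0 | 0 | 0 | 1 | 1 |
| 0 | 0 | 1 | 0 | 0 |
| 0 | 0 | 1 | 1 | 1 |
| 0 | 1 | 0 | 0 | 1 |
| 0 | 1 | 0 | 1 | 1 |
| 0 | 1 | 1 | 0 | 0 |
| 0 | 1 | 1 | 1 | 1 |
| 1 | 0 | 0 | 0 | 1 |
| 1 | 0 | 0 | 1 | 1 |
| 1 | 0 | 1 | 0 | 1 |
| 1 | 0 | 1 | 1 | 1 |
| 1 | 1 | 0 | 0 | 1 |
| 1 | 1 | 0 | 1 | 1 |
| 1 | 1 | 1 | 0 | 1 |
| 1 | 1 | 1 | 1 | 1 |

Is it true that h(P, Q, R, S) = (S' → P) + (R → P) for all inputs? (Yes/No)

Yes

Evaluate (S' → P) + (R → P) on each row and compare to h:
  P=0, Q=0, R=0, S=0: formula gives 1, h = 1 ✓
  P=0, Q=0, R=0, S=1: formula gives 1, h = 1 ✓
  P=0, Q=0, R=1, S=0: formula gives 0, h = 0 ✓
  P=0, Q=0, R=1, S=1: formula gives 1, h = 1 ✓
  …and likewise for the remaining 12 rows.
No disagreement on any input; they are logically equivalent.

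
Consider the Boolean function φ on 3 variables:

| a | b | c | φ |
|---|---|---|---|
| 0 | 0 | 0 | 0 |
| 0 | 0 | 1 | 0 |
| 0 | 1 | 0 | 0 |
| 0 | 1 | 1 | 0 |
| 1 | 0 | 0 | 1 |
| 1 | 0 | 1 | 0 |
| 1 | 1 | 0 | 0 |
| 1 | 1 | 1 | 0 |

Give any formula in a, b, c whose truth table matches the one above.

φ is 1 on exactly one input, (1,0,0), whose minterm is a·¬b·¬c. So φ is just that conjunction.

φ(a, b, c) = (a ∧ ¬b) ∧ ¬c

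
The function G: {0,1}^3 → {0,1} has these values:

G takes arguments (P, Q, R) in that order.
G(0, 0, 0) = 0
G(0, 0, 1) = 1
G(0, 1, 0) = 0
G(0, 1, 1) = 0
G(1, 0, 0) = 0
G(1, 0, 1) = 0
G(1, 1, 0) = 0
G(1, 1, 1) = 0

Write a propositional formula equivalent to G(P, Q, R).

G is 1 on exactly one input, (0,0,1), whose minterm is ¬P·¬Q·R. So G is just that conjunction.

G(P, Q, R) = (NOT P AND NOT Q) AND R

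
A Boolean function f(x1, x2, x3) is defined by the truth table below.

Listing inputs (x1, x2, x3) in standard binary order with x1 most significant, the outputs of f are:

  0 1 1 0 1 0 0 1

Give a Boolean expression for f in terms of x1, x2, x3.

The output is 1 exactly when an odd number of inputs are 1 — the 3-way XOR (parity).

f(x1, x2, x3) = (x1 ⊕ x2) ⊕ x3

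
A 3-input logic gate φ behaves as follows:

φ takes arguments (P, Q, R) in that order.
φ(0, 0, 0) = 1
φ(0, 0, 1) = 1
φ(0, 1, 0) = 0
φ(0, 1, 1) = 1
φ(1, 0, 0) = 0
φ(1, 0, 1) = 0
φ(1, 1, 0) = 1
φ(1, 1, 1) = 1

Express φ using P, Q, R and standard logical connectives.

The 0-rows are (0,1,0), (1,0,0), (1,0,1). Take each as a conjunction (¬P·Q·¬R, P·¬Q·¬R, P·¬Q·R), form their disjunction, and complement — that gives a formula that is 1 everywhere φ is.

φ(P, Q, R) = NOT ((((NOT P AND Q) AND NOT R) OR ((P AND NOT Q) AND NOT R)) OR ((P AND NOT Q) AND R))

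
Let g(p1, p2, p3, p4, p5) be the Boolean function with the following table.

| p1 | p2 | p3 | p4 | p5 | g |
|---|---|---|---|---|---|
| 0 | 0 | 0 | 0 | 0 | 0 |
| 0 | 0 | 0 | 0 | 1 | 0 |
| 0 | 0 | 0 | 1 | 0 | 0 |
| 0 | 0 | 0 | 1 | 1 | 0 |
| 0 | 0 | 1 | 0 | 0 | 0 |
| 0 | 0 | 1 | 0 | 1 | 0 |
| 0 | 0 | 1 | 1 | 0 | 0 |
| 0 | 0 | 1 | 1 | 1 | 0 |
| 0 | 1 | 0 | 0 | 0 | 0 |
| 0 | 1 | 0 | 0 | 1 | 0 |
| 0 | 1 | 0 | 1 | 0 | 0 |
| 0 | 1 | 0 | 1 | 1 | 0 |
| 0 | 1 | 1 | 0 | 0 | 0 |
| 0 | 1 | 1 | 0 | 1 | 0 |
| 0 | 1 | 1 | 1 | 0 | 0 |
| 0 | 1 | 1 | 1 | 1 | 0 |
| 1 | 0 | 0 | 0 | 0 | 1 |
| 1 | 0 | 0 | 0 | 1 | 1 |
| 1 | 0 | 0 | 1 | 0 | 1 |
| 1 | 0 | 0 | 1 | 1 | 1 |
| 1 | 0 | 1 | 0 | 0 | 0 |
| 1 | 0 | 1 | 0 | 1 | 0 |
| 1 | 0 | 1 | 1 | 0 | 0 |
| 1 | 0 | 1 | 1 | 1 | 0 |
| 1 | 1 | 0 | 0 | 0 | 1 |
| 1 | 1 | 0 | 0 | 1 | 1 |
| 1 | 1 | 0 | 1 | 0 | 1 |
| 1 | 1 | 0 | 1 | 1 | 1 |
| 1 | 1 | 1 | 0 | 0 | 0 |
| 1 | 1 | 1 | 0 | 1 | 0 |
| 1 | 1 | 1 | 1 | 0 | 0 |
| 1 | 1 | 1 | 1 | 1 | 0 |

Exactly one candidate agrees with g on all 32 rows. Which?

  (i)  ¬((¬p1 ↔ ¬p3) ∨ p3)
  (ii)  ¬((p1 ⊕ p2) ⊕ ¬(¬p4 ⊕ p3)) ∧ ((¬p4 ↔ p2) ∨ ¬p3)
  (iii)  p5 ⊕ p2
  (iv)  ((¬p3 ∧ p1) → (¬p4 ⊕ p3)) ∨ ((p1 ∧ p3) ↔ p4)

(ii): at (0,0,0,0,0) it gives 1, but g = 0 — eliminated.
(iii): at (0,0,0,0,1) it gives 1, but g = 0 — eliminated.
(iv): at (0,0,0,0,0) it gives 1, but g = 0 — eliminated.
That leaves (i). Evaluating it on every row reproduces the table of g exactly.

i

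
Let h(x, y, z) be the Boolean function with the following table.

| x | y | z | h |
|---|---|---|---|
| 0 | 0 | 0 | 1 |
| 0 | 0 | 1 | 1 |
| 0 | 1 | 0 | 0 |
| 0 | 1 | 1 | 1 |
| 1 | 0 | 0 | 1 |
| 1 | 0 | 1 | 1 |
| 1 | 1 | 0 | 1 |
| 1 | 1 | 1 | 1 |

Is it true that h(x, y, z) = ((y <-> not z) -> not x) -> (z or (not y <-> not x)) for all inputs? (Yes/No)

Test each input against both h and the formula:
  x=0, y=0, z=0: formula gives 1, h = 1 ✓
  x=0, y=0, z=1: formula gives 1, h = 1 ✓
  x=0, y=1, z=0: formula gives 0, h = 0 ✓
  x=0, y=1, z=1: formula gives 1, h = 1 ✓
  x=1, y=0, z=0: formula gives 0, but h = 1 ✗
Row (1,0,0) is a counterexample, so the formula is not equivalent to h.

No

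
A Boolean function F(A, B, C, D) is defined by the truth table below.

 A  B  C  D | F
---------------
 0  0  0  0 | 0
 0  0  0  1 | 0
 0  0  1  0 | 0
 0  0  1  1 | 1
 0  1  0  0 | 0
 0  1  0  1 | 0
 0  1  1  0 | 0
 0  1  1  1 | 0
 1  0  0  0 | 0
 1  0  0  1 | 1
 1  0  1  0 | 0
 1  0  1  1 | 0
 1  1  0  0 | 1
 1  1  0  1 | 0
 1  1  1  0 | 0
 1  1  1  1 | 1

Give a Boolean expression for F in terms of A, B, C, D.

Collect the rows where F=1 — (0,0,1,1), (1,0,0,1), (1,1,0,0), (1,1,1,1) — and write one minterm per row: ¬A·¬B·C·D, A·¬B·¬C·D, A·B·¬C·¬D, A·B·C·D. Their union (logical OR) reproduces the table exactly.

F(A, B, C, D) = (((((NOT A AND NOT B) AND C) AND D) OR (((A AND NOT B) AND NOT C) AND D)) OR (((A AND B) AND NOT C) AND NOT D)) OR (((A AND B) AND C) AND D)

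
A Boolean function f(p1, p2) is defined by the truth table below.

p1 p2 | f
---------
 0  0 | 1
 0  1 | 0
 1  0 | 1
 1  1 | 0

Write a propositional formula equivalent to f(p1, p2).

f(p1, p2) = NOT p2

The output is the negation of p2.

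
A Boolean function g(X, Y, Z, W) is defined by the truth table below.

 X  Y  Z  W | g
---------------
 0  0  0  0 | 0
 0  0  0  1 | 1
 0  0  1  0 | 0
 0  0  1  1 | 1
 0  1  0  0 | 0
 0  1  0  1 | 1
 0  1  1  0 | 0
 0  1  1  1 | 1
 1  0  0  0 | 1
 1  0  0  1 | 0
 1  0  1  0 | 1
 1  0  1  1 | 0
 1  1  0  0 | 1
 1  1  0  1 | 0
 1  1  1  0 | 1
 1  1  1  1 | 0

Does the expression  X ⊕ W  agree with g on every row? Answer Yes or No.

Check the formula against g row by row:
  X=0, Y=0, Z=0, W=0: formula gives 0, g = 0 ✓
  X=0, Y=0, Z=0, W=1: formula gives 1, g = 1 ✓
  X=0, Y=0, Z=1, W=0: formula gives 0, g = 0 ✓
  X=0, Y=0, Z=1, W=1: formula gives 1, g = 1 ✓
  … (the remaining 12 rows also agree.)
All 16 rows match — the expression computes g exactly.

Yes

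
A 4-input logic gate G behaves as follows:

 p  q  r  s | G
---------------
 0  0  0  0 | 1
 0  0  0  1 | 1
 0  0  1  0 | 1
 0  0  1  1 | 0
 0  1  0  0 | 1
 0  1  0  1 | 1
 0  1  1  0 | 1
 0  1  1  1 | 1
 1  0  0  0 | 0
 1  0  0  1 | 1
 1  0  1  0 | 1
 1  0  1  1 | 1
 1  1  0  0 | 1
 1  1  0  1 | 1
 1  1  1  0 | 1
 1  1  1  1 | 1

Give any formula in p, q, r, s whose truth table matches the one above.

The 0-rows are (0,0,1,1), (1,0,0,0). Take each as a conjunction (¬p·¬q·r·s, p·¬q·¬r·¬s), form their disjunction, and complement — that gives a formula that is 1 everywhere G is.

G(p, q, r, s) = NOT ((((NOT p AND NOT q) AND r) AND s) OR (((p AND NOT q) AND NOT r) AND NOT s))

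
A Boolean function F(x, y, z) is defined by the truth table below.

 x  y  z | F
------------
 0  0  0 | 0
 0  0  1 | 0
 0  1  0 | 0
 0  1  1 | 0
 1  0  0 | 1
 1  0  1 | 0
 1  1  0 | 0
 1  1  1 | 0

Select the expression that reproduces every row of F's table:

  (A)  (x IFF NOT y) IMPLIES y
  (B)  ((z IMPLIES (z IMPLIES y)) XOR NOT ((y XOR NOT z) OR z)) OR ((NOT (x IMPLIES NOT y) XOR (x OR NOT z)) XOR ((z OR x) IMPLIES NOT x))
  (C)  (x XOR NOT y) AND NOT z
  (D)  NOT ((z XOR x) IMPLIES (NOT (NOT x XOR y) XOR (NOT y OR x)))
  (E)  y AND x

D

(A) fails at (0,0,0): the formula yields 1, F is 0.
(B) fails at (0,0,0): the formula yields 1, F is 0.
(C) fails at (0,0,0): the formula yields 1, F is 0.
(E) fails at (1,0,0): the formula yields 0, F is 1.
That leaves (D). Evaluating it on every row reproduces the table of F exactly.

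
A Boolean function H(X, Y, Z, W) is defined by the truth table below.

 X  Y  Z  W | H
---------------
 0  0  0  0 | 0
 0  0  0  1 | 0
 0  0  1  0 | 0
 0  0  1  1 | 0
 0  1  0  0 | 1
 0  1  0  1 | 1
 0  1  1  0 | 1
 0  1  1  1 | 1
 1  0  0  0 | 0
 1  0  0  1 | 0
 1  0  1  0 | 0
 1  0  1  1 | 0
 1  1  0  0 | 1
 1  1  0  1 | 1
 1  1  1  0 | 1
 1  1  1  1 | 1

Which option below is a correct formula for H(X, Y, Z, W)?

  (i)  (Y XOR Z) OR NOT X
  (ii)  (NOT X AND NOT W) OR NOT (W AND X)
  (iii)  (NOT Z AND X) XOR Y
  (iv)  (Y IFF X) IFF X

(i): at (0,0,0,0) it gives 1, but H = 0 — eliminated.
(ii): at (0,0,0,0) it gives 1, but H = 0 — eliminated.
(iii): at (1,0,0,0) it gives 1, but H = 0 — eliminated.
That leaves (iv). Evaluating it on every row reproduces the table of H exactly.

iv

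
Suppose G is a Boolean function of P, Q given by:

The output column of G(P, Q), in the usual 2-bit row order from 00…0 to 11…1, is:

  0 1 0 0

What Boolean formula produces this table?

G(P, Q) = not P and Q

1 only at (0,1): NOT P AND Q.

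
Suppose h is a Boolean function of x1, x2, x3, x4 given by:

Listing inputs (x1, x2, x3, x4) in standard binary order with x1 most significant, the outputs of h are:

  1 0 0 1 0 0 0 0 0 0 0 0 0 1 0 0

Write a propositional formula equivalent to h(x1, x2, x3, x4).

h(x1, x2, x3, x4) = ((((NOT x1 AND NOT x2) AND NOT x3) AND NOT x4) OR (((NOT x1 AND NOT x2) AND x3) AND x4)) OR (((x1 AND x2) AND NOT x3) AND x4)

Collect the rows where h=1 — (0,0,0,0), (0,0,1,1), (1,1,0,1) — and write one minterm per row: ¬x1·¬x2·¬x3·¬x4, ¬x1·¬x2·x3·x4, x1·x2·¬x3·x4. Their union (logical OR) reproduces the table exactly.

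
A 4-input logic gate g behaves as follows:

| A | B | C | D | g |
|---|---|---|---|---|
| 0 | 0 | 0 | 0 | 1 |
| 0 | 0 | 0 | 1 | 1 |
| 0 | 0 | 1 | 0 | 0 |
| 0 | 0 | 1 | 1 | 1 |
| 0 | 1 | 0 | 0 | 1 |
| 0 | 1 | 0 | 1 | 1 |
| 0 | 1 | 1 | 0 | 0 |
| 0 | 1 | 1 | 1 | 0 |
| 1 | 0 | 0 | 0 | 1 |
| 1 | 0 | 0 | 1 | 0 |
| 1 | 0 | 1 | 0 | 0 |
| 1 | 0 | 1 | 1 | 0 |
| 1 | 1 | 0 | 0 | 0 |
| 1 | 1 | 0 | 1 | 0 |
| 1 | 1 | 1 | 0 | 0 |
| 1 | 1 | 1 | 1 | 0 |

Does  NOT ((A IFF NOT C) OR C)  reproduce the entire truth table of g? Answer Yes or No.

No

Check the formula against g row by row:
  A=0, B=0, C=0, D=0: formula gives 1, g = 1 ✓
  A=0, B=0, C=0, D=1: formula gives 1, g = 1 ✓
  A=0, B=0, C=1, D=0: formula gives 0, g = 0 ✓
  A=0, B=0, C=1, D=1: formula gives 0, but g = 1 ✗
A single disagreement suffices: at (0,0,1,1) they differ, so the formula does not compute g.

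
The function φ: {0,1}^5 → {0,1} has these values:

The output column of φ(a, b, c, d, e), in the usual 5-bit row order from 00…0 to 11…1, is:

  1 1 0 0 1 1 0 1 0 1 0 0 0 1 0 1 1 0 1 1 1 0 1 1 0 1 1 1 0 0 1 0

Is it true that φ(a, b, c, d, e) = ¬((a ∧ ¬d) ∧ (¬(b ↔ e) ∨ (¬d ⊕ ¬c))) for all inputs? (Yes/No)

No

Check the formula against φ row by row:
  a=0, b=0, c=0, d=0, e=0: formula gives 1, φ = 1 ✓
  a=0, b=0, c=0, d=0, e=1: formula gives 1, φ = 1 ✓
  a=0, b=0, c=0, d=1, e=0: formula gives 1, but φ = 0 ✗
Row (0,0,0,1,0) is a counterexample, so the formula is not equivalent to φ.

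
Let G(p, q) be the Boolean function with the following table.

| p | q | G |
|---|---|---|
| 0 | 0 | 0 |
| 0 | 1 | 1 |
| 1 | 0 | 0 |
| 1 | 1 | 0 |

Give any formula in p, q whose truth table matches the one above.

1 only at (0,1): NOT p AND q.

G(p, q) = ~p & q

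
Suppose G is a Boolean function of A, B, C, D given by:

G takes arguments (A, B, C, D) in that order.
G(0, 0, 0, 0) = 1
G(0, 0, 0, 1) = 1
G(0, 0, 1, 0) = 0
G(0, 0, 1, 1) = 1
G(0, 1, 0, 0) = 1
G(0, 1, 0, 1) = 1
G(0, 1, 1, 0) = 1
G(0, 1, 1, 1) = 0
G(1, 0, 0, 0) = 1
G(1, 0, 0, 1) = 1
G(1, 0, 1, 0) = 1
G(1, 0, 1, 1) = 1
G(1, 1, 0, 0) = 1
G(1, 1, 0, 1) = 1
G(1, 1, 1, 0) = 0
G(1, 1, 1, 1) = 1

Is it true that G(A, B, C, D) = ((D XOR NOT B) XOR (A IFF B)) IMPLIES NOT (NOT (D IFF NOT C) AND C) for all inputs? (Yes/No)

No

Test each input against both G and the formula:
  A=0, B=0, C=0, D=0: formula gives 1, G = 1 ✓
  A=0, B=0, C=0, D=1: formula gives 1, G = 1 ✓
  A=0, B=0, C=1, D=0: formula gives 1, but G = 0 ✗
Since they disagree at (0,0,1,0), the expression is not a correct formula for G.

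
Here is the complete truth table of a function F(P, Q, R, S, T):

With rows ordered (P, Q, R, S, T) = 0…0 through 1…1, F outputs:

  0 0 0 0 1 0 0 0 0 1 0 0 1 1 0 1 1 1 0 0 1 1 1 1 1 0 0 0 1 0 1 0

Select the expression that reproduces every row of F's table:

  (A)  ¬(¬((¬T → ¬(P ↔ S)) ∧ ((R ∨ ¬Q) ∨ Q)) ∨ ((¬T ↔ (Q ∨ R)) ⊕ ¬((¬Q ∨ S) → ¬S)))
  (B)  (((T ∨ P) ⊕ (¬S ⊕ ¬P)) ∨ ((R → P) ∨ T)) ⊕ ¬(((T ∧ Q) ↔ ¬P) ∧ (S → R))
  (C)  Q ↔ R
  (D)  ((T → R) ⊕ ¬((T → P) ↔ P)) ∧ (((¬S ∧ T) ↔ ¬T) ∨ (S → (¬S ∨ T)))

B

(A): at (0,0,0,1,1) it gives 1, but F = 0 — eliminated.
(C): at (0,0,0,0,0) it gives 1, but F = 0 — eliminated.
(D): at (0,0,1,0,0) it gives 0, but F = 1 — eliminated.
(B) is the remaining candidate, and it agrees with F on all 32 inputs.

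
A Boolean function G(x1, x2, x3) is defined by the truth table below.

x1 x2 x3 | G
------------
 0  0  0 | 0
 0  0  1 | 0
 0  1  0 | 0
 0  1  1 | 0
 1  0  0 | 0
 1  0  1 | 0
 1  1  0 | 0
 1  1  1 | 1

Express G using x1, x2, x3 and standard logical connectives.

The output is 1 only when every input is 1 — the AND of all inputs.

G(x1, x2, x3) = (x1 & x2) & x3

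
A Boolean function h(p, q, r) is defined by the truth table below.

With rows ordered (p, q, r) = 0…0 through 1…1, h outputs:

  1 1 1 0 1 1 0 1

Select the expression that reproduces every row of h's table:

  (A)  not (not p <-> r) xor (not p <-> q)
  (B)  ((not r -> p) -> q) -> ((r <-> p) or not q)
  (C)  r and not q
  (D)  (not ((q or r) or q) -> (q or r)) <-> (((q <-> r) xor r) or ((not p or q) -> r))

(A) fails at (0,0,1): the formula yields 0, h is 1.
(C) fails at (0,0,0): the formula yields 0, h is 1.
(D) fails at (0,0,0): the formula yields 0, h is 1.
That leaves (B). Evaluating it on every row reproduces the table of h exactly.

B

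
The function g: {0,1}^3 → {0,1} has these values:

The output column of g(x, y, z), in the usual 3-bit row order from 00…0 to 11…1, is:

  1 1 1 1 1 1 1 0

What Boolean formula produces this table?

The output is 0 only when every input is 1 — NAND of all inputs.

g(x, y, z) = ¬((x ∧ y) ∧ z)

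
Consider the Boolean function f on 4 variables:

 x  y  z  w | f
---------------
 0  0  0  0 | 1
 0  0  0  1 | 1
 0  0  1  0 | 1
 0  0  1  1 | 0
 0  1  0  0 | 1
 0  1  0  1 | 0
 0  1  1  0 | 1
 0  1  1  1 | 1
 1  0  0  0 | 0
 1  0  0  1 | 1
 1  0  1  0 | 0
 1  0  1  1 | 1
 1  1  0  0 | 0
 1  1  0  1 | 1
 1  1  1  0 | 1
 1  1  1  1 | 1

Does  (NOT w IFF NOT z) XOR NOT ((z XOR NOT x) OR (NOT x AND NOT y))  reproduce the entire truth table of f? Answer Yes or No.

Check the formula against f row by row:
  x=0, y=0, z=0, w=0: formula gives 1, f = 1 ✓
  x=0, y=0, z=0, w=1: formula gives 0, but f = 1 ✗
Row (0,0,0,1) is a counterexample, so the formula is not equivalent to f.

No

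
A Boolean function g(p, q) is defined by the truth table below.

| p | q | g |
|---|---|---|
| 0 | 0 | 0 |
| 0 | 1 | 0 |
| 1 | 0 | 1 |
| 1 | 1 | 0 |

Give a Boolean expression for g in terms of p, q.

1 only at (1,0): p AND NOT q.

g(p, q) = p and not q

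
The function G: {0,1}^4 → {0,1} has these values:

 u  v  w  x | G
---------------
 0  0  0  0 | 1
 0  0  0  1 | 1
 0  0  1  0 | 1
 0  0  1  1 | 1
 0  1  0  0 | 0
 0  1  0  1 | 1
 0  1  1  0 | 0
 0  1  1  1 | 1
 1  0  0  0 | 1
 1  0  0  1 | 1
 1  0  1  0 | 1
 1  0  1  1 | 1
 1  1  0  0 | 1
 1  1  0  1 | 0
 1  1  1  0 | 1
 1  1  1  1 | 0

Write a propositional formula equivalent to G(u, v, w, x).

G is 0 on only 4 rows — (0,1,0,0), (0,1,1,0), (1,1,0,1), (1,1,1,1). Writing each as a minterm (¬u·v·¬w·¬x, ¬u·v·w·¬x, u·v·¬w·x, u·v·w·x) and OR-ing them characterizes exactly where G=0, so G is the negation of that disjunction.

G(u, v, w, x) = ~((((((~u & v) & ~w) & ~x) | (((~u & v) & w) & ~x)) | (((u & v) & ~w) & x)) | (((u & v) & w) & x))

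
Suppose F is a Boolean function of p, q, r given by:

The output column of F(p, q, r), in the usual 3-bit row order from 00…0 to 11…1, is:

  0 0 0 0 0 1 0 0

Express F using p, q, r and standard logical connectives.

Only row (1,0,1) gives 1. That row's minterm p·¬q·r is F directly.

F(p, q, r) = (p & ~q) & r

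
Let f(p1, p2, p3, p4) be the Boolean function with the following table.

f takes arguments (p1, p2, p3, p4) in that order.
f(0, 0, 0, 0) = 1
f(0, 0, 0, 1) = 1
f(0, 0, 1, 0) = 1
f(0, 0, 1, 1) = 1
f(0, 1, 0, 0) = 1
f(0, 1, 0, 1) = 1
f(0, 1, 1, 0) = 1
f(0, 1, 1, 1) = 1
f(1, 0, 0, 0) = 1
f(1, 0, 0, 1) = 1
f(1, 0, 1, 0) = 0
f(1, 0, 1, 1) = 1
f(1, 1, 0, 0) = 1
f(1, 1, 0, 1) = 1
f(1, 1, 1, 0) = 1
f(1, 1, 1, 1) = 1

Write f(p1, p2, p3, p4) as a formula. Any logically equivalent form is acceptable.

f(p1, p2, p3, p4) = ~(((p1 & ~p2) & p3) & ~p4)

Only row (1,0,1,0) gives 0. So f is 1 everywhere except there — the complement of the minterm p1·¬p2·p3·¬p4.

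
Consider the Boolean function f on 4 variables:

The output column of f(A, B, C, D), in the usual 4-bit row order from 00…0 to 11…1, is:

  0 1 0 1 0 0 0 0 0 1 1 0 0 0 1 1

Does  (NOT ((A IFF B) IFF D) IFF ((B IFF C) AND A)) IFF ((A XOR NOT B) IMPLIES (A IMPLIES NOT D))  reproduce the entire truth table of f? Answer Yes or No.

No

Check the formula against f row by row:
  A=0, B=0, C=0, D=0: formula gives 0, f = 0 ✓
  A=0, B=0, C=0, D=1: formula gives 1, f = 1 ✓
  A=0, B=0, C=1, D=0: formula gives 0, f = 0 ✓
  A=0, B=0, C=1, D=1: formula gives 1, f = 1 ✓
  A=0, B=1, C=0, D=0: formula gives 1, but f = 0 ✗
Since they disagree at (0,1,0,0), the expression is not a correct formula for f.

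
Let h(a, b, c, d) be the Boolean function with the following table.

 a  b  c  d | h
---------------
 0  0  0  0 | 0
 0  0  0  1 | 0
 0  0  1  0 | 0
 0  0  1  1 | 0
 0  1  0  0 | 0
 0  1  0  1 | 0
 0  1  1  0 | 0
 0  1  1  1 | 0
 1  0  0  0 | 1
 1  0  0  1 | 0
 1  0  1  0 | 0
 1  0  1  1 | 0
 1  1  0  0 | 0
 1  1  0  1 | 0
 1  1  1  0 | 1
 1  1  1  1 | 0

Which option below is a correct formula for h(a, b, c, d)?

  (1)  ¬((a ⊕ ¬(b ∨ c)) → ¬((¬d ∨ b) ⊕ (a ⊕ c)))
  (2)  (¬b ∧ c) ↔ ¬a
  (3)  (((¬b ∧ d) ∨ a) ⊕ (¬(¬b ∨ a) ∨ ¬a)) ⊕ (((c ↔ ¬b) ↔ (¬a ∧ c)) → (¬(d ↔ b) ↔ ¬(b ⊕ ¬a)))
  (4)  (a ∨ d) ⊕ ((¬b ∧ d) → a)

3

(1): at (0,0,0,0) it gives 1, but h = 0 — eliminated.
(2): at (0,0,1,0) it gives 1, but h = 0 — eliminated.
(4): at (0,0,0,0) it gives 1, but h = 0 — eliminated.
That leaves (3). Evaluating it on every row reproduces the table of h exactly.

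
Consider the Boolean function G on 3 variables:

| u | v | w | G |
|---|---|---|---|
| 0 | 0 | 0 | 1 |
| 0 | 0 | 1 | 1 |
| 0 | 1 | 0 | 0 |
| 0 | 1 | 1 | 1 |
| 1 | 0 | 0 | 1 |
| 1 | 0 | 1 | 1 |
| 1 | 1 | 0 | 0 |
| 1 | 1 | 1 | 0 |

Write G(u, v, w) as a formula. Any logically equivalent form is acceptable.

G(u, v, w) = ¬((((¬u ∧ v) ∧ ¬w) ∨ ((u ∧ v) ∧ ¬w)) ∨ ((u ∧ v) ∧ w))

The 0-rows are (0,1,0), (1,1,0), (1,1,1). Take each as a conjunction (¬u·v·¬w, u·v·¬w, u·v·w), form their disjunction, and complement — that gives a formula that is 1 everywhere G is.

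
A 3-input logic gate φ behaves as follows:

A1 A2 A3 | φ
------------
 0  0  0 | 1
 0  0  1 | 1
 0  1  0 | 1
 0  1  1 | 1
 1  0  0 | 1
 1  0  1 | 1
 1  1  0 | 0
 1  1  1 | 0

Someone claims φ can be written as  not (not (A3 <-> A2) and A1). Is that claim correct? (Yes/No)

No

Evaluate not (not (A3 <-> A2) and A1) on each row and compare to φ:
  A1=0, A2=0, A3=0: formula gives 1, φ = 1 ✓
  A1=0, A2=0, A3=1: formula gives 1, φ = 1 ✓
  A1=0, A2=1, A3=0: formula gives 1, φ = 1 ✓
  A1=0, A2=1, A3=1: formula gives 1, φ = 1 ✓
  A1=1, A2=0, A3=0: formula gives 1, φ = 1 ✓
  A1=1, A2=0, A3=1: formula gives 0, but φ = 1 ✗
A single disagreement suffices: at (1,0,1) they differ, so the formula does not compute φ.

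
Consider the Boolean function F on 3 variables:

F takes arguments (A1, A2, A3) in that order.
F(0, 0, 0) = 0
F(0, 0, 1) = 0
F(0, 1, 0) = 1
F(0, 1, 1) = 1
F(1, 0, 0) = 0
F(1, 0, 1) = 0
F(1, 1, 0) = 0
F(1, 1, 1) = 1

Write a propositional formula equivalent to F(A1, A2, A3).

The 1-rows are (0,1,0), (0,1,1), (1,1,1). Each contributes one minterm — ¬A1·A2·¬A3; ¬A1·A2·A3; A1·A2·A3 — and their disjunction is a sum-of-products form of F.

F(A1, A2, A3) = (((not A1 and A2) and not A3) or ((not A1 and A2) and A3)) or ((A1 and A2) and A3)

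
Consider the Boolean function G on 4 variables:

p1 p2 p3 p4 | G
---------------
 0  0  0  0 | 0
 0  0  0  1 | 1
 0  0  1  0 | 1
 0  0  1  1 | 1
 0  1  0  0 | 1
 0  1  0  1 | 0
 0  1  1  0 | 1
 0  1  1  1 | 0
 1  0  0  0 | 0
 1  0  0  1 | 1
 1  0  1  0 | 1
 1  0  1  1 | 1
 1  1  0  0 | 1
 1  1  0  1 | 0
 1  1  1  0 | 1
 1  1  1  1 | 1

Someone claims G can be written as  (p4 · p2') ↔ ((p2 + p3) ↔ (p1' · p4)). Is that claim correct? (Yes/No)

Test each input against both G and the formula:
  p1=0, p2=0, p3=0, p4=0: formula gives 0, G = 0 ✓
  p1=0, p2=0, p3=0, p4=1: formula gives 0, but G = 1 ✗
Since they disagree at (0,0,0,1), the expression is not a correct formula for G.

No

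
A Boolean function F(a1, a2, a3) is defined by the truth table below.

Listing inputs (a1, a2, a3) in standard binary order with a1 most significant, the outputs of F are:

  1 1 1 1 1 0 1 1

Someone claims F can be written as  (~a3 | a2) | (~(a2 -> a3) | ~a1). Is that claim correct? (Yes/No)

Yes

Evaluate (~a3 | a2) | (~(a2 -> a3) | ~a1) on each row and compare to F:
  a1=0, a2=0, a3=0: formula gives 1, F = 1 ✓
  a1=0, a2=0, a3=1: formula gives 1, F = 1 ✓
  a1=0, a2=1, a3=0: formula gives 1, F = 1 ✓
  a1=0, a2=1, a3=1: formula gives 1, F = 1 ✓
  a1=1, a2=0, a3=0: formula gives 1, F = 1 ✓
  …and likewise for the remaining 3 rows.
No disagreement on any input; they are logically equivalent.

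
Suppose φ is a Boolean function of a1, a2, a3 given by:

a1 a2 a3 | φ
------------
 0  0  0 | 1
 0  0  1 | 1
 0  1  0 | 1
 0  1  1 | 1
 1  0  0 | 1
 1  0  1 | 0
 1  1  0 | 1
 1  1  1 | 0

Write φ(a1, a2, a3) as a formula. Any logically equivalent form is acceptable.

The 0-rows are (1,0,1), (1,1,1). Take each as a conjunction (a1·¬a2·a3, a1·a2·a3), form their disjunction, and complement — that gives a formula that is 1 everywhere φ is.

φ(a1, a2, a3) = (((a1 · a2') · a3) + ((a1 · a2) · a3))'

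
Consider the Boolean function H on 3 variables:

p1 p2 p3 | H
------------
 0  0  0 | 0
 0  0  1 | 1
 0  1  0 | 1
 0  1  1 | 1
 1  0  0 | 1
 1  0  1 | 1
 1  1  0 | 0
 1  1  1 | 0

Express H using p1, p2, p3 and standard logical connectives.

The 0-rows are (0,0,0), (1,1,0), (1,1,1). Take each as a conjunction (¬p1·¬p2·¬p3, p1·p2·¬p3, p1·p2·p3), form their disjunction, and complement — that gives a formula that is 1 everywhere H is.

H(p1, p2, p3) = not ((((not p1 and not p2) and not p3) or ((p1 and p2) and not p3)) or ((p1 and p2) and p3))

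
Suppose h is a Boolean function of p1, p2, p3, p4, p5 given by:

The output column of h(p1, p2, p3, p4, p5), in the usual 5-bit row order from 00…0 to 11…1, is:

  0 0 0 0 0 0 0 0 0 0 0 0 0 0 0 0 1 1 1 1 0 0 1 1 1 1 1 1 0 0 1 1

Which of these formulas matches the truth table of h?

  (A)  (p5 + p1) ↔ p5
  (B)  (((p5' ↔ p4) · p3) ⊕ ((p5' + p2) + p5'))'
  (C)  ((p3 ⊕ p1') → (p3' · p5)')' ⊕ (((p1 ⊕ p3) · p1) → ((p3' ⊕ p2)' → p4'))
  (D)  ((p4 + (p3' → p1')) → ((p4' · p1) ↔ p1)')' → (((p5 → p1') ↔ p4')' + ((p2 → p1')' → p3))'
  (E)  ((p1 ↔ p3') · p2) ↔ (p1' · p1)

D

(A) disagrees with h on (0,0,0,0,0) (formula → 1, table → 0); rule it out.
(B) disagrees with h on (0,0,0,0,1) (formula → 1, table → 0); rule it out.
(C) disagrees with h on (0,0,0,0,0) (formula → 1, table → 0); rule it out.
(E) disagrees with h on (0,0,0,0,0) (formula → 1, table → 0); rule it out.
Only (D) survives; checking it on all 32 rows confirms it matches h.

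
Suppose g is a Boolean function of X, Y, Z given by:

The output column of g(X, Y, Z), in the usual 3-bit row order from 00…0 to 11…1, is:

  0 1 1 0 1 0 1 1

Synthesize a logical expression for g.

The 0-rows are (0,0,0), (0,1,1), (1,0,1). Take each as a conjunction (¬X·¬Y·¬Z, ¬X·Y·Z, X·¬Y·Z), form their disjunction, and complement — that gives a formula that is 1 everywhere g is.

g(X, Y, Z) = ~((((~X & ~Y) & ~Z) | ((~X & Y) & Z)) | ((X & ~Y) & Z))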